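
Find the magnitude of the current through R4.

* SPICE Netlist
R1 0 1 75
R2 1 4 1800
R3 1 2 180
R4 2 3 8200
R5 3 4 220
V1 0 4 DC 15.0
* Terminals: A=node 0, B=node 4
Nodal analysis, taking node 4 as the 0 V reference.
Source V1 fixes V_0 = 15 V.
KCL at each unknown node (sum of currents leaving = 0; resistances in Ω):
  Node 1: (V_1 - 15)/75 + (V_1 - 0)/1800 + (V_1 - V_2)/180 = 0
  Node 2: (V_2 - V_1)/180 + (V_2 - V_3)/8200 = 0
  Node 3: (V_3 - V_2)/8200 + (V_3 - 0)/220 = 0
Collecting terms (coefficients in siemens):
  0.01944·V_1 - 0.005556·V_2 = 0.2
  0.005678·V_2 - 0.005556·V_1 - 0.000122·V_3 = 0
  0.004667·V_3 - 0.000122·V_2 = 0
Solving these 3 simultaneous equations (Gaussian elimination) gives:
  V_1 = 14.28 V, V_2 = 13.98 V, V_3 = 0.3653 V
I_R4 = (V_2 - V_3)/R4 = (13.98 - 0.3653)/8200 = 0.001661 A
|I_R4| = 0.001661 A

Final answer: |I_R4| = 0.001661 A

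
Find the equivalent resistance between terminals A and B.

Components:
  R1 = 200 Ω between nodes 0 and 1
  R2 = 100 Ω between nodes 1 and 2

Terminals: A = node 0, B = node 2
Reduce the network between node 0 (A) and node 2 (B) by series/parallel combination:
  Rs1 = R1 + R2 (series, joined only at node 1) = 200 + 100 = 300 Ω
R_eq = 300 Ω

Final answer: 300 Ω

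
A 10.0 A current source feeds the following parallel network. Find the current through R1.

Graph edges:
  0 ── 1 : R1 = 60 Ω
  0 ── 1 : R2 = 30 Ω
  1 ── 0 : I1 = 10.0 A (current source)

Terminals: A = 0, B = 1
All resistors sit directly between nodes 0 and 1, so they are in parallel and share one voltage V; the full source current 10 A splits among them.
1/R_par = 1/60 + 1/30 = 0.05 S  =>  R_par = 20 Ω
V = I × R_par = 10 × 20 = 200 V
I_R1 = V/R1 = 200/60 = 3.333 A

Final answer: 3.333 A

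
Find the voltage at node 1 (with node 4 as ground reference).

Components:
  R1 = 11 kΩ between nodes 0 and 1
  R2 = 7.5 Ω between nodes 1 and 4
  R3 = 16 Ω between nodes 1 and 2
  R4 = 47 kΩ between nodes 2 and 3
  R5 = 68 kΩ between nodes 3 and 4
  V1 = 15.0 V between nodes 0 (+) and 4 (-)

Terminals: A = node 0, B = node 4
Nodal analysis, taking node 4 as the 0 V reference.
Source V1 fixes V_0 = 15 V.
KCL at each unknown node (sum of currents leaving = 0; resistances in Ω):
  Node 1: (V_1 - 15)/11000 + (V_1 - 0)/7.5 + (V_1 - V_2)/16 = 0
  Node 2: (V_2 - V_1)/16 + (V_2 - V_3)/47000 = 0
  Node 3: (V_3 - V_2)/47000 + (V_3 - 0)/68000 = 0
Collecting terms (coefficients in siemens):
  0.1959·V_1 - 0.0625·V_2 = 0.001364
  0.06252·V_2 - 0.0625·V_1 - 0.00002128·V_3 = 0
  0.00003598·V_3 - 0.00002128·V_2 = 0
Solving these 3 simultaneous equations (Gaussian elimination) gives:
  V_1 = 0.01022 V, V_2 = 0.01022 V, V_3 = 0.006042 V
The requested potential is V_1 = 0.01022 V.

Final answer: V_1 = 0.01022 V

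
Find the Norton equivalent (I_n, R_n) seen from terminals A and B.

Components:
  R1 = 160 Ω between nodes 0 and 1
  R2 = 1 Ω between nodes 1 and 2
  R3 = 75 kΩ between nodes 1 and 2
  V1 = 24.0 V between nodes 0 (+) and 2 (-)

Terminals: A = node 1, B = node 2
Find the Thévenin equivalent first; then I_n = V_th/R_th and R_n = R_th.
Step 1 — V_th is the open-circuit voltage V_A - V_B (nothing connected across the terminals).
Nodal analysis, taking node 2 as the 0 V reference.
Source V1 fixes V_0 = 24 V.
KCL at each unknown node (sum of currents leaving = 0; resistances in Ω):
  Node 1: (V_1 - 24)/160 + (V_1 - 0)/1 + (V_1 - 0)/75000 = 0
Collecting terms: 1.006 × V_1 = 0.15  =>  V_1 = 0.1491 V
V_th = V_1 - V_2 = 0.1491 - 0 = 0.1491 V
Step 2 — R_th: zero the source — replace V1 by a short circuit (node 2 merges into node 0) — and find the resistance seen between A (node 1) and B (node 0).
Reduce the network between node 1 (A) and node 0 (B) by series/parallel combination:
  Rp1 = R1 ‖ R2 ‖ R3 (parallel, all between nodes 0 and 1) = 1/(1/160 + 1/1 + 1/75000) = 0.9938 Ω
R_th = 0.9938 Ω
I_n = V_th/R_th = 0.1491/0.9938 = 0.15 A, and R_n = R_th = 0.9938 Ω

Final answer: I_n = 0.15 A, R_n = 0.9938 Ω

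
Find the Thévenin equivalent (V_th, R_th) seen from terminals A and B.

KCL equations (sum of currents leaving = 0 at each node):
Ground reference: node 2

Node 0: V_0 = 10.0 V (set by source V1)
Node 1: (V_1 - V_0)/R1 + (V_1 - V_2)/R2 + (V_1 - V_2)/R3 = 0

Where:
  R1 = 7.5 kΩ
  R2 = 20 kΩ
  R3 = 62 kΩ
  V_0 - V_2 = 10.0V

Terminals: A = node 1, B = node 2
Step 1 — V_th is the open-circuit voltage V_A - V_B (nothing connected across the terminals).
Nodal analysis, taking node 2 as the 0 V reference.
Source V1 fixes V_0 = 10 V.
KCL at each unknown node (sum of currents leaving = 0; resistances in Ω):
  Node 1: (V_1 - 10)/7500 + (V_1 - 0)/20000 + (V_1 - 0)/62000 = 0
Collecting terms: 0.0001995 × V_1 = 0.001333  =>  V_1 = 6.685 V
V_th = V_1 - V_2 = 6.685 - 0 = 6.685 V
Step 2 — R_th: zero the source — replace V1 by a short circuit (node 2 merges into node 0) — and find the resistance seen between A (node 1) and B (node 0).
Reduce the network between node 1 (A) and node 0 (B) by series/parallel combination:
  Rp1 = R1 ‖ R2 ‖ R3 (parallel, all between nodes 0 and 1) = 1/(1/7500 + 1/20000 + 1/62000) = 5013 Ω
R_th = 5.013 kΩ

Final answer: V_th = 6.685 V, R_th = 5.013 kΩ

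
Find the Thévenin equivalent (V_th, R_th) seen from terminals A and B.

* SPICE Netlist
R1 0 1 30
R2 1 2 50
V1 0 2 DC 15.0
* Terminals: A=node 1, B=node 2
Step 1 — V_th is the open-circuit voltage V_A - V_B (nothing connected across the terminals).
Nodal analysis, taking node 2 as the 0 V reference.
Source V1 fixes V_0 = 15 V.
KCL at each unknown node (sum of currents leaving = 0; resistances in Ω):
  Node 1: (V_1 - 15)/30 + (V_1 - 0)/50 = 0
Collecting terms: 0.05333 × V_1 = 0.5  =>  V_1 = 9.375 V
V_th = V_1 - V_2 = 9.375 - 0 = 9.375 V
Step 2 — R_th: zero the source — replace V1 by a short circuit (node 2 merges into node 0) — and find the resistance seen between A (node 1) and B (node 0).
Reduce the network between node 1 (A) and node 0 (B) by series/parallel combination:
  Rp1 = R1 ‖ R2 (parallel, both between nodes 0 and 1) = 1/(1/30 + 1/50) = 18.75 Ω
R_th = 18.75 Ω

Final answer: V_th = 9.375 V, R_th = 18.75 Ω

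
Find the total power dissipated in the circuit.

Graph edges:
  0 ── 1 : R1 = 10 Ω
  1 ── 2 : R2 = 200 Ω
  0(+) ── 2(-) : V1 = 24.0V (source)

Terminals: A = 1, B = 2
Nodal analysis, taking node 2 as the 0 V reference.
Source V1 fixes V_0 = 24 V.
KCL at each unknown node (sum of currents leaving = 0; resistances in Ω):
  Node 1: (V_1 - 24)/10 + (V_1 - 0)/200 = 0
Collecting terms: 0.105 × V_1 = 2.4  =>  V_1 = 22.86 V
Power in each resistor, P = (ΔV)²/R:
  P_R1 = (24 - 22.86)²/10 = 0.1306 W
  P_R2 = (22.86 - 0)²/200 = 2.612 W
P_total = P_R1 + P_R2 = 2.743 W

Final answer: 2.743 W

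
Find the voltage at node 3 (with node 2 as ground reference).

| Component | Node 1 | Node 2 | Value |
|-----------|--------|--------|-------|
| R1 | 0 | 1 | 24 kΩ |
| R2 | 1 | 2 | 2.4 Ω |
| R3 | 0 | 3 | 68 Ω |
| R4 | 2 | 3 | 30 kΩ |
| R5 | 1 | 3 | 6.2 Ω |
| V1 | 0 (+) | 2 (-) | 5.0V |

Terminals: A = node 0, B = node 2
Nodal analysis, taking node 2 as the 0 V reference.
Source V1 fixes V_0 = 5 V.
KCL at each unknown node (sum of currents leaving = 0; resistances in Ω):
  Node 1: (V_1 - 5)/24000 + (V_1 - 0)/2.4 + (V_1 - V_3)/6.2 = 0
  Node 3: (V_3 - 5)/68 + (V_3 - 0)/30000 + (V_3 - V_1)/6.2 = 0
Collecting terms (coefficients in siemens):
  0.578·V_1 - 0.1613·V_3 = 0.0002083
  0.176·V_3 - 0.1613·V_1 = 0.07353
Determinant D = (0.578)(0.176) - (-0.1613)(-0.1613) = 0.07573
V_1 = [(0.0002083)(0.176) - (-0.1613)(0.07353)]/D = 0.1571 V
V_3 = [(0.578)(0.07353) - (0.0002083)(-0.1613)]/D = 0.5616 V
The requested potential is V_3 = 0.5616 V.

Final answer: V_3 = 0.5616 V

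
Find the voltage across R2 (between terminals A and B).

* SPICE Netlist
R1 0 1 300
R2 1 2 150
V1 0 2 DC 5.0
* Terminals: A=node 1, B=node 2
R1 and R2 are in series across V1 (node 0 → node 1 → node 2), and the output A–B is taken across R2, so this is a voltage divider.
Series current: I = V1/(R1 + R2) = 5/(300 + 150) = 5/450 = 0.01111 A
V_R2 = I × R2 = V1 × R2/(R1 + R2) = 5 × 150/450 = 1.667 V

Final answer: 1.667 V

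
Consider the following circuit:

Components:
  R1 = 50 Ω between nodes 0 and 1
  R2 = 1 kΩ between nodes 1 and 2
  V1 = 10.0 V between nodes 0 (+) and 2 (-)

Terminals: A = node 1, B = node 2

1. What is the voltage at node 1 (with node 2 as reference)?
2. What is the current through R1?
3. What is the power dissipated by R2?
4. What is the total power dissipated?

Nodal analysis, taking node 2 as the 0 V reference.
Source V1 fixes V_0 = 10 V.
KCL at each unknown node (sum of currents leaving = 0; resistances in Ω):
  Node 1: (V_1 - 10)/50 + (V_1 - 0)/1000 = 0
Collecting terms: 0.021 × V_1 = 0.2  =>  V_1 = 9.524 V
Part 1:
  Read off the nodal solution: V_1 = 9.524 V
Part 2:
  I_R1 = (V_0 - V_1)/R1 = (10 - 9.524)/50 = 0.009524 A
  Magnitude: I_R1 = 0.009524 A
Part 3:
  I_R2 = (V_1 - V_2)/R2 = (9.524 - 0)/1000 = 0.009524 A
  P_R2 = I_R2² × R2 = (0.009524)² × 1000 = 0.0907 W
Part 4:
  Power in each resistor, P = (ΔV)²/R:
    P_R1 = (10 - 9.524)²/50 = 0.004535 W
    P_R2 = (9.524 - 0)²/1000 = 0.0907 W
  P_total = P_R1 + P_R2 = 0.09524 W

Final answers:
1. V_1 = 9.524 V
2. I_R1 = 0.009524 A
3. P_R2 = 0.0907 W
4. P_total = 0.09524 W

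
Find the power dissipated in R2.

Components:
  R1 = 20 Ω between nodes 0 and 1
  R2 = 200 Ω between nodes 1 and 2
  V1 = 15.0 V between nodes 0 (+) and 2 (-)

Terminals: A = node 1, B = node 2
Nodal analysis, taking node 2 as the 0 V reference.
Source V1 fixes V_0 = 15 V.
KCL at each unknown node (sum of currents leaving = 0; resistances in Ω):
  Node 1: (V_1 - 15)/20 + (V_1 - 0)/200 = 0
Collecting terms: 0.055 × V_1 = 0.75  =>  V_1 = 13.64 V
I_R2 = (V_1 - V_2)/R2 = (13.64 - 0)/200 = 0.06818 A
P_R2 = I_R2² × R2 = (0.06818)² × 200 = 0.9298 W

Final answer: 0.9298 W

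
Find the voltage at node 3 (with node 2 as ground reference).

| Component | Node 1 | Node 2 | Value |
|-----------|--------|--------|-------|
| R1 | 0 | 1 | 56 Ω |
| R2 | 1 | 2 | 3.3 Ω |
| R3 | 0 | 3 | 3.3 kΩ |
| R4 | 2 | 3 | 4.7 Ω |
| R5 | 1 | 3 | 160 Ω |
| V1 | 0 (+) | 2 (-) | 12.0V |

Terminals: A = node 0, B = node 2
Nodal analysis, taking node 2 as the 0 V reference.
Source V1 fixes V_0 = 12 V.
KCL at each unknown node (sum of currents leaving = 0; resistances in Ω):
  Node 1: (V_1 - 12)/56 + (V_1 - 0)/3.3 + (V_1 - V_3)/160 = 0
  Node 3: (V_3 - 12)/3300 + (V_3 - 0)/4.7 + (V_3 - V_1)/160 = 0
Collecting terms (coefficients in siemens):
  0.3271·V_1 - 0.00625·V_3 = 0.2143
  0.2193·V_3 - 0.00625·V_1 = 0.003636
Determinant D = (0.3271)(0.2193) - (-0.00625)(-0.00625) = 0.07171
V_1 = [(0.2143)(0.2193) - (-0.00625)(0.003636)]/D = 0.6557 V
V_3 = [(0.3271)(0.003636) - (0.2143)(-0.00625)]/D = 0.03527 V
The requested potential is V_3 = 0.03527 V.

Final answer: V_3 = 0.03527 V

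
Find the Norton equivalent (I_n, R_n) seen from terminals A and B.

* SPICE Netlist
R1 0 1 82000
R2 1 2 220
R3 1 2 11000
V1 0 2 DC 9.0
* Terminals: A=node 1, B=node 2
Find the Thévenin equivalent first; then I_n = V_th/R_th and R_n = R_th.
Step 1 — V_th is the open-circuit voltage V_A - V_B (nothing connected across the terminals).
Nodal analysis, taking node 2 as the 0 V reference.
Source V1 fixes V_0 = 9 V.
KCL at each unknown node (sum of currents leaving = 0; resistances in Ω):
  Node 1: (V_1 - 9)/82000 + (V_1 - 0)/220 + (V_1 - 0)/11000 = 0
Collecting terms: 0.004649 × V_1 = 0.0001098  =>  V_1 = 0.02361 V
V_th = V_1 - V_2 = 0.02361 - 0 = 0.02361 V
Step 2 — R_th: zero the source — replace V1 by a short circuit (node 2 merges into node 0) — and find the resistance seen between A (node 1) and B (node 0).
Reduce the network between node 1 (A) and node 0 (B) by series/parallel combination:
  Rp1 = R1 ‖ R2 ‖ R3 (parallel, all between nodes 0 and 1) = 1/(1/82000 + 1/220 + 1/11000) = 215.1 Ω
R_th = 215.1 Ω
I_n = V_th/R_th = 0.02361/215.1 = 0.0001098 A, and R_n = R_th = 215.1 Ω

Final answer: I_n = 0.0001098 A, R_n = 215.1 Ω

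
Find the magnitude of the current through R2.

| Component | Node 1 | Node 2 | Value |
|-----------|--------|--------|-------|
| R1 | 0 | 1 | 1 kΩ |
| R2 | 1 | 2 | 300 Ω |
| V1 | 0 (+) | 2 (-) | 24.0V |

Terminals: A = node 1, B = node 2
Nodal analysis, taking node 2 as the 0 V reference.
Source V1 fixes V_0 = 24 V.
KCL at each unknown node (sum of currents leaving = 0; resistances in Ω):
  Node 1: (V_1 - 24)/1000 + (V_1 - 0)/300 = 0
Collecting terms: 0.004333 × V_1 = 0.024  =>  V_1 = 5.538 V
I_R2 = (V_1 - V_2)/R2 = (5.538 - 0)/300 = 0.01846 A
|I_R2| = 0.01846 A

Final answer: |I_R2| = 0.01846 A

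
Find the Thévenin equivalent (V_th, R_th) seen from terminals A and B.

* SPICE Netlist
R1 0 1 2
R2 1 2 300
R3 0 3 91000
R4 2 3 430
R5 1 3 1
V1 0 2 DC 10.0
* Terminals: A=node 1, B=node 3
Step 1 — V_th is the open-circuit voltage V_A - V_B (nothing connected across the terminals).
Nodal analysis, taking node 2 as the 0 V reference.
Source V1 fixes V_0 = 10 V.
KCL at each unknown node (sum of currents leaving = 0; resistances in Ω):
  Node 1: (V_1 - 10)/2 + (V_1 - 0)/300 + (V_1 - V_3)/1 = 0
  Node 3: (V_3 - 10)/91000 + (V_3 - 0)/430 + (V_3 - V_1)/1 = 0
Collecting terms (coefficients in siemens):
  1.503·V_1 - 1·V_3 = 5
  1.002·V_3 - 1·V_1 = 0.0001099
Determinant D = (1.503)(1.002) - (-1)(-1) = 0.5068
V_1 = [(5)(1.002) - (-1)(0.0001099)]/D = 9.888 V
V_3 = [(1.503)(0.0001099) - (5)(-1)]/D = 9.865 V
V_th = V_1 - V_3 = 9.888 - 9.865 = 0.02294 V
Step 2 — R_th: zero the source — replace V1 by a short circuit (node 2 merges into node 0) — and find the resistance seen between A (node 1) and B (node 3).
Reduce the network between node 1 (A) and node 3 (B) by series/parallel combination:
  Rp1 = R1 ‖ R2 (parallel, both between nodes 0 and 1) = 1/(1/2 + 1/300) = 1.987 Ω
  Rp2 = R3 ‖ R4 (parallel, both between nodes 0 and 3) = 1/(1/91000 + 1/430) = 428 Ω
  Rs1 = Rp1 + Rp2 (series, joined only at node 0) = 1.987 + 428 = 430 Ω
  Rp3 = R5 ‖ Rs1 (parallel, both between nodes 1 and 3) = 1/(1/1 + 1/430) = 0.9977 Ω
R_th = 0.9977 Ω

Final answer: V_th = 0.02294 V, R_th = 0.9977 Ω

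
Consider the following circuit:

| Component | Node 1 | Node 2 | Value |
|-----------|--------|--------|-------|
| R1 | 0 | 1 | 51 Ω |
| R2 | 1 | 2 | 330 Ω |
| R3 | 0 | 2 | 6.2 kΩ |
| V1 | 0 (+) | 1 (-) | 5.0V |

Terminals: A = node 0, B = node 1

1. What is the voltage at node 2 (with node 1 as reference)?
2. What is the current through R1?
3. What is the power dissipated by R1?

Nodal analysis, taking node 1 as the 0 V reference.
Source V1 fixes V_0 = 5 V.
KCL at each unknown node (sum of currents leaving = 0; resistances in Ω):
  Node 2: (V_2 - 0)/330 + (V_2 - 5)/6200 = 0
Collecting terms: 0.003192 × V_2 = 0.0008065  =>  V_2 = 0.2527 V
Part 1:
  Read off the nodal solution: V_2 = 0.2527 V
Part 2:
  I_R1 = (V_0 - V_1)/R1 = (5 - 0)/51 = 0.09804 A
  Magnitude: I_R1 = 0.09804 A
Part 3:
  I_R1 = (V_0 - V_1)/R1 = (5 - 0)/51 = 0.09804 A
  P_R1 = I_R1² × R1 = (0.09804)² × 51 = 0.4902 W

Final answers:
1. V_2 = 0.2527 V
2. I_R1 = 0.09804 A
3. P_R1 = 0.4902 W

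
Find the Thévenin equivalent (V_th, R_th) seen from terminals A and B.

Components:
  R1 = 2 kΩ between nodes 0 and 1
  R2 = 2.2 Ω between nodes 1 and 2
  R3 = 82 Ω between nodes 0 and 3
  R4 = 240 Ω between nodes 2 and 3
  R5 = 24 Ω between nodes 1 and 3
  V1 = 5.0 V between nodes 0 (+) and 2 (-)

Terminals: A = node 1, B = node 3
Step 1 — V_th is the open-circuit voltage V_A - V_B (nothing connected across the terminals).
Nodal analysis, taking node 2 as the 0 V reference.
Source V1 fixes V_0 = 5 V.
KCL at each unknown node (sum of currents leaving = 0; resistances in Ω):
  Node 1: (V_1 - 5)/2000 + (V_1 - 0)/2.2 + (V_1 - V_3)/24 = 0
  Node 3: (V_3 - 5)/82 + (V_3 - 0)/240 + (V_3 - V_1)/24 = 0
Collecting terms (coefficients in siemens):
  0.4967·V_1 - 0.04167·V_3 = 0.0025
  0.05803·V_3 - 0.04167·V_1 = 0.06098
Determinant D = (0.4967)(0.05803) - (-0.04167)(-0.04167) = 0.02709
V_1 = [(0.0025)(0.05803) - (-0.04167)(0.06098)]/D = 0.09915 V
V_3 = [(0.4967)(0.06098) - (0.0025)(-0.04167)]/D = 1.122 V
V_th = V_1 - V_3 = 0.09915 - 1.122 = -1.023 V
Step 2 — R_th: zero the source — replace V1 by a short circuit (node 2 merges into node 0) — and find the resistance seen between A (node 1) and B (node 3).
Reduce the network between node 1 (A) and node 3 (B) by series/parallel combination:
  Rp1 = R1 ‖ R2 (parallel, both between nodes 0 and 1) = 1/(1/2000 + 1/2.2) = 2.198 Ω
  Rp2 = R3 ‖ R4 (parallel, both between nodes 0 and 3) = 1/(1/82 + 1/240) = 61.12 Ω
  Rs1 = Rp1 + Rp2 (series, joined only at node 0) = 2.198 + 61.12 = 63.32 Ω
  Rp3 = R5 ‖ Rs1 (parallel, both between nodes 1 and 3) = 1/(1/24 + 1/63.32) = 17.4 Ω
R_th = 17.4 Ω

Final answer: V_th = -1.023 V, R_th = 17.4 Ω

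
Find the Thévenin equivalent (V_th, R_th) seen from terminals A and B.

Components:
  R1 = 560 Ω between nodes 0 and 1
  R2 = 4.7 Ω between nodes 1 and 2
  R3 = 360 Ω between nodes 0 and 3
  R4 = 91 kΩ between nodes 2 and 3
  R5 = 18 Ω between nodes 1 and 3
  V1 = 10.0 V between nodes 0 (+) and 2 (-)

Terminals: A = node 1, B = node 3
Step 1 — V_th is the open-circuit voltage V_A - V_B (nothing connected across the terminals).
Nodal analysis, taking node 2 as the 0 V reference.
Source V1 fixes V_0 = 10 V.
KCL at each unknown node (sum of currents leaving = 0; resistances in Ω):
  Node 1: (V_1 - 10)/560 + (V_1 - 0)/4.7 + (V_1 - V_3)/18 = 0
  Node 3: (V_3 - 10)/360 + (V_3 - 0)/91000 + (V_3 - V_1)/18 = 0
Collecting terms (coefficients in siemens):
  0.2701·V_1 - 0.05556·V_3 = 0.01786
  0.05834·V_3 - 0.05556·V_1 = 0.02778
Determinant D = (0.2701)(0.05834) - (-0.05556)(-0.05556) = 0.01267
V_1 = [(0.01786)(0.05834) - (-0.05556)(0.02778)]/D = 0.204 V
V_3 = [(0.2701)(0.02778) - (0.01786)(-0.05556)]/D = 0.6703 V
V_th = V_1 - V_3 = 0.204 - 0.6703 = -0.4664 V
Step 2 — R_th: zero the source — replace V1 by a short circuit (node 2 merges into node 0) — and find the resistance seen between A (node 1) and B (node 3).
Reduce the network between node 1 (A) and node 3 (B) by series/parallel combination:
  Rp1 = R1 ‖ R2 (parallel, both between nodes 0 and 1) = 1/(1/560 + 1/4.7) = 4.661 Ω
  Rp2 = R3 ‖ R4 (parallel, both between nodes 0 and 3) = 1/(1/360 + 1/91000) = 358.6 Ω
  Rs1 = Rp1 + Rp2 (series, joined only at node 0) = 4.661 + 358.6 = 363.2 Ω
  Rp3 = R5 ‖ Rs1 (parallel, both between nodes 1 and 3) = 1/(1/18 + 1/363.2) = 17.15 Ω
R_th = 17.15 Ω

Final answer: V_th = -0.4664 V, R_th = 17.15 Ω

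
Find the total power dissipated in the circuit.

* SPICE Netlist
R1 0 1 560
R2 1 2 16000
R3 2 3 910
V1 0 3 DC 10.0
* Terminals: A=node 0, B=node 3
Nodal analysis, taking node 3 as the 0 V reference.
Source V1 fixes V_0 = 10 V.
KCL at each unknown node (sum of currents leaving = 0; resistances in Ω):
  Node 1: (V_1 - 10)/560 + (V_1 - V_2)/16000 = 0
  Node 2: (V_2 - V_1)/16000 + (V_2 - 0)/910 = 0
Collecting terms (coefficients in siemens):
  0.001848·V_1 - 0.0000625·V_2 = 0.01786
  0.001161·V_2 - 0.0000625·V_1 = 0
Determinant D = (0.001848)(0.001161) - (-0.0000625)(-0.0000625) = 0.000002143
V_1 = [(0.01786)(0.001161) - (-0.0000625)(0)]/D = 9.679 V
V_2 = [(0.001848)(0) - (0.01786)(-0.0000625)]/D = 0.5209 V
Power in each resistor, P = (ΔV)²/R:
  P_R1 = (10 - 9.679)²/560 = 0.0001835 W
  P_R2 = (9.679 - 0.5209)²/16000 = 0.005242 W
  P_R3 = (0.5209 - 0)²/910 = 0.0002982 W
P_total = P_R1 + P_R2 + P_R3 = 0.005724 W

Final answer: 0.005724 W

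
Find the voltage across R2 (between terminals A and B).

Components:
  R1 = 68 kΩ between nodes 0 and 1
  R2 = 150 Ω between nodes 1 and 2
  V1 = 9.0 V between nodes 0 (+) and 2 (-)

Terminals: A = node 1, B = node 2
R1 and R2 are in series across V1 (node 0 → node 1 → node 2), and the output A–B is taken across R2, so this is a voltage divider.
Series current: I = V1/(R1 + R2) = 9/(68000 + 150) = 9/68150 = 0.0001321 A
V_R2 = I × R2 = V1 × R2/(R1 + R2) = 9 × 150/68150 = 0.01981 V

Final answer: 0.01981 V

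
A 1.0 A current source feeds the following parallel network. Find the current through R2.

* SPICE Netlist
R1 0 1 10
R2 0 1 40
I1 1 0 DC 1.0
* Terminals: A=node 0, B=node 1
All resistors sit directly between nodes 0 and 1, so they are in parallel and share one voltage V; the full source current 1 A splits among them.
1/R_par = 1/10 + 1/40 = 0.125 S  =>  R_par = 8 Ω
V = I × R_par = 1 × 8 = 8 V
I_R2 = V/R2 = 8/40 = 0.2 A

Final answer: 0.2 A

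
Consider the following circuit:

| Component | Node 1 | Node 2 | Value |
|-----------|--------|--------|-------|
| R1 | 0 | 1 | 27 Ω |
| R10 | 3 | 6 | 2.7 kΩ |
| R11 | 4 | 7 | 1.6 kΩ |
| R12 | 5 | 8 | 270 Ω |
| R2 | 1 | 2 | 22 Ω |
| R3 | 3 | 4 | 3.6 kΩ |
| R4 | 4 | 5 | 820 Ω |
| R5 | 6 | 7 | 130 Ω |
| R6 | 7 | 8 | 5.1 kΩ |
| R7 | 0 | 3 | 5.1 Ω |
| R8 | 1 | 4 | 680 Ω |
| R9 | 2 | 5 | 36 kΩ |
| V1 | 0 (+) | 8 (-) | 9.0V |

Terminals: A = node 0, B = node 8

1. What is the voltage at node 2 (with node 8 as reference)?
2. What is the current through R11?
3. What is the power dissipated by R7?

Nodal analysis, taking node 8 as the 0 V reference.
Source V1 fixes V_0 = 9 V.
KCL at each unknown node (sum of currents leaving = 0; resistances in Ω):
  Node 1: (V_1 - 9)/27 + (V_1 - V_2)/22 + (V_1 - V_4)/680 = 0
  Node 2: (V_2 - V_1)/22 + (V_2 - V_5)/36000 = 0
  Node 3: (V_3 - V_4)/3600 + (V_3 - 9)/5.1 + (V_3 - V_6)/2700 = 0
  Node 4: (V_4 - V_3)/3600 + (V_4 - V_5)/820 + (V_4 - V_1)/680 + (V_4 - V_7)/1600 = 0
  Node 5: (V_5 - V_4)/820 + (V_5 - V_2)/36000 + (V_5 - 0)/270 = 0
  Node 6: (V_6 - V_7)/130 + (V_6 - V_3)/2700 = 0
  Node 7: (V_7 - V_6)/130 + (V_7 - 0)/5100 + (V_7 - V_4)/1600 = 0
Collecting terms (coefficients in siemens):
  0.08396·V_1 - 0.04545·V_2 - 0.001471·V_4 = 0.3333
  0.04548·V_2 - 0.04545·V_1 - 0.00002778·V_5 = 0
  0.1967·V_3 - 0.0002778·V_4 - 0.0003704·V_6 = 1.765
  0.003593·V_4 - 0.001471·V_1 - 0.0002778·V_3 - 0.00122·V_5 - 0.000625·V_7 = 0
  0.004951·V_5 - 0.00002778·V_2 - 0.00122·V_4 = 0
  0.008063·V_6 - 0.0003704·V_3 - 0.007692·V_7 = 0
  0.008513·V_7 - 0.000625·V_4 - 0.007692·V_6 = 0
Solving these 7 simultaneous equations (Gaussian elimination) gives:
  V_1 = 8.874 V, V_2 = 8.87 V, V_3 = 8.99 V, V_4 = 5.844 V
  V_5 = 1.489 V, V_6 = 5.961 V, V_7 = 5.815 V
Part 1:
  Read off the nodal solution: V_2 = 8.87 V
Part 2:
  I_R11 = (V_4 - V_7)/R11 = (5.844 - 5.815)/1600 = 0.00001835 A
  Magnitude: I_R11 = 0.00001835 A
Part 3:
  I_R7 = (V_0 - V_3)/R7 = (9 - 8.99)/5.1 = 0.001996 A
  P_R7 = I_R7² × R7 = (0.001996)² × 5.1 = 0.00002031 W

Final answers:
1. V_2 = 8.87 V
2. I_R11 = 1.835e-05 A
3. P_R7 = 2.031e-05 W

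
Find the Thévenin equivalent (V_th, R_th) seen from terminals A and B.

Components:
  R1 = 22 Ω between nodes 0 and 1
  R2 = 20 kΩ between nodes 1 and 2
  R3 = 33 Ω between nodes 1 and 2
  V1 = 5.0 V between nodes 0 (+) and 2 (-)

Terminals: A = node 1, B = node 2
Step 1 — V_th is the open-circuit voltage V_A - V_B (nothing connected across the terminals).
Nodal analysis, taking node 2 as the 0 V reference.
Source V1 fixes V_0 = 5 V.
KCL at each unknown node (sum of currents leaving = 0; resistances in Ω):
  Node 1: (V_1 - 5)/22 + (V_1 - 0)/20000 + (V_1 - 0)/33 = 0
Collecting terms: 0.07581 × V_1 = 0.2273  =>  V_1 = 2.998 V
V_th = V_1 - V_2 = 2.998 - 0 = 2.998 V
Step 2 — R_th: zero the source — replace V1 by a short circuit (node 2 merges into node 0) — and find the resistance seen between A (node 1) and B (node 0).
Reduce the network between node 1 (A) and node 0 (B) by series/parallel combination:
  Rp1 = R1 ‖ R2 ‖ R3 (parallel, all between nodes 0 and 1) = 1/(1/22 + 1/20000 + 1/33) = 13.19 Ω
R_th = 13.19 Ω

Final answer: V_th = 2.998 V, R_th = 13.19 Ω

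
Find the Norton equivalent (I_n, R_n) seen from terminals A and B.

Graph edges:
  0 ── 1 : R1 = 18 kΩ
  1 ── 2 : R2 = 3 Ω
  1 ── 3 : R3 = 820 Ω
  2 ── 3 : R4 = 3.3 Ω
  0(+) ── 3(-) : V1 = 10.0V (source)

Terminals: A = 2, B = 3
Find the Thévenin equivalent first; then I_n = V_th/R_th and R_n = R_th.
Step 1 — V_th is the open-circuit voltage V_A - V_B (nothing connected across the terminals).
Nodal analysis, taking node 3 as the 0 V reference.
Source V1 fixes V_0 = 10 V.
KCL at each unknown node (sum of currents leaving = 0; resistances in Ω):
  Node 1: (V_1 - 10)/18000 + (V_1 - V_2)/3 + (V_1 - 0)/820 = 0
  Node 2: (V_2 - V_1)/3 + (V_2 - 0)/3.3 = 0
Collecting terms (coefficients in siemens):
  0.3346·V_1 - 0.3333·V_2 = 0.0005556
  0.6364·V_2 - 0.3333·V_1 = 0
Determinant D = (0.3346)(0.6364) - (-0.3333)(-0.3333) = 0.1018
V_1 = [(0.0005556)(0.6364) - (-0.3333)(0)]/D = 0.003472 V
V_2 = [(0.3346)(0) - (0.0005556)(-0.3333)]/D = 0.001819 V
V_th = V_2 - V_3 = 0.001819 - 0 = 0.001819 V
Step 2 — R_th: zero the source — replace V1 by a short circuit (node 3 merges into node 0) — and find the resistance seen between A (node 2) and B (node 0).
Reduce the network between node 2 (A) and node 0 (B) by series/parallel combination:
  Rp1 = R1 ‖ R3 (parallel, both between nodes 0 and 1) = 1/(1/18000 + 1/820) = 784.3 Ω
  Rs1 = R2 + Rp1 (series, joined only at node 1) = 3 + 784.3 = 787.3 Ω
  Rp2 = R4 ‖ Rs1 (parallel, both between nodes 0 and 2) = 1/(1/3.3 + 1/787.3) = 3.286 Ω
R_th = 3.286 Ω
I_n = V_th/R_th = 0.001819/3.286 = 0.0005534 A, and R_n = R_th = 3.286 Ω

Final answer: I_n = 0.0005534 A, R_n = 3.286 Ω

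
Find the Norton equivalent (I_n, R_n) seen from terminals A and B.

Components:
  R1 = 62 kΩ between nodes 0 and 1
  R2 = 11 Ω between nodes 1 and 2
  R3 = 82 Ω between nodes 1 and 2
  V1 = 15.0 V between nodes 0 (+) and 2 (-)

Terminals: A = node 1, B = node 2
Find the Thévenin equivalent first; then I_n = V_th/R_th and R_n = R_th.
Step 1 — V_th is the open-circuit voltage V_A - V_B (nothing connected across the terminals).
Nodal analysis, taking node 2 as the 0 V reference.
Source V1 fixes V_0 = 15 V.
KCL at each unknown node (sum of currents leaving = 0; resistances in Ω):
  Node 1: (V_1 - 15)/62000 + (V_1 - 0)/11 + (V_1 - 0)/82 = 0
Collecting terms: 0.1031 × V_1 = 0.0002419  =>  V_1 = 0.002346 V
V_th = V_1 - V_2 = 0.002346 - 0 = 0.002346 V
Step 2 — R_th: zero the source — replace V1 by a short circuit (node 2 merges into node 0) — and find the resistance seen between A (node 1) and B (node 0).
Reduce the network between node 1 (A) and node 0 (B) by series/parallel combination:
  Rp1 = R1 ‖ R2 ‖ R3 (parallel, all between nodes 0 and 1) = 1/(1/62000 + 1/11 + 1/82) = 9.697 Ω
R_th = 9.697 Ω
I_n = V_th/R_th = 0.002346/9.697 = 0.0002419 A, and R_n = R_th = 9.697 Ω

Final answer: I_n = 0.0002419 A, R_n = 9.697 Ω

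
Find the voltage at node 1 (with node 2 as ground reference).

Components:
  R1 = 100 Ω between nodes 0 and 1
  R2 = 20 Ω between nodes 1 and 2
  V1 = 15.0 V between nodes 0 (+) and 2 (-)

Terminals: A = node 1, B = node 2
Nodal analysis, taking node 2 as the 0 V reference.
Source V1 fixes V_0 = 15 V.
KCL at each unknown node (sum of currents leaving = 0; resistances in Ω):
  Node 1: (V_1 - 15)/100 + (V_1 - 0)/20 = 0
Collecting terms: 0.06 × V_1 = 0.15  =>  V_1 = 2.5 V
The requested potential is V_1 = 2.5 V.

Final answer: V_1 = 2.5 V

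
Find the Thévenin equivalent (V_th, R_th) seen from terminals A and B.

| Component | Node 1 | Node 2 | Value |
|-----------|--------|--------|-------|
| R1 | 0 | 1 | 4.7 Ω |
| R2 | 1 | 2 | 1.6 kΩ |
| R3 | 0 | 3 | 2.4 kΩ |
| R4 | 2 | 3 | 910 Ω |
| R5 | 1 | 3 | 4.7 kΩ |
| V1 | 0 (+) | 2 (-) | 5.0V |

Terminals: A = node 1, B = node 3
Step 1 — V_th is the open-circuit voltage V_A - V_B (nothing connected across the terminals).
Nodal analysis, taking node 2 as the 0 V reference.
Source V1 fixes V_0 = 5 V.
KCL at each unknown node (sum of currents leaving = 0; resistances in Ω):
  Node 1: (V_1 - 5)/4.7 + (V_1 - 0)/1600 + (V_1 - V_3)/4700 = 0
  Node 3: (V_3 - 5)/2400 + (V_3 - 0)/910 + (V_3 - V_1)/4700 = 0
Collecting terms (coefficients in siemens):
  0.2136·V_1 - 0.0002128·V_3 = 1.064
  0.001728·V_3 - 0.0002128·V_1 = 0.002083
Determinant D = (0.2136)(0.001728) - (-0.0002128)(-0.0002128) = 0.0003691
V_1 = [(1.064)(0.001728) - (-0.0002128)(0.002083)]/D = 4.982 V
V_3 = [(0.2136)(0.002083) - (1.064)(-0.0002128)]/D = 1.819 V
V_th = V_1 - V_3 = 4.982 - 1.819 = 3.163 V
Step 2 — R_th: zero the source — replace V1 by a short circuit (node 2 merges into node 0) — and find the resistance seen between A (node 1) and B (node 3).
Reduce the network between node 1 (A) and node 3 (B) by series/parallel combination:
  Rp1 = R1 ‖ R2 (parallel, both between nodes 0 and 1) = 1/(1/4.7 + 1/1600) = 4.686 Ω
  Rp2 = R3 ‖ R4 (parallel, both between nodes 0 and 3) = 1/(1/2400 + 1/910) = 659.8 Ω
  Rs1 = Rp1 + Rp2 (series, joined only at node 0) = 4.686 + 659.8 = 664.5 Ω
  Rp3 = R5 ‖ Rs1 (parallel, both between nodes 1 and 3) = 1/(1/4700 + 1/664.5) = 582.2 Ω
R_th = 582.2 Ω

Final answer: V_th = 3.163 V, R_th = 582.2 Ω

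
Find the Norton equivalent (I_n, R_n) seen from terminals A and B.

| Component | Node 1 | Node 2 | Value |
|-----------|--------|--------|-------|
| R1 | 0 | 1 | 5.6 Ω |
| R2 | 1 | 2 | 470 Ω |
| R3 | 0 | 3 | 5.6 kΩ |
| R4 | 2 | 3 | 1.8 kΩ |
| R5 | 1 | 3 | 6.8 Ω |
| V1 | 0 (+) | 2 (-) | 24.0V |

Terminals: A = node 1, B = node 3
Find the Thévenin equivalent first; then I_n = V_th/R_th and R_n = R_th.
Step 1 — V_th is the open-circuit voltage V_A - V_B (nothing connected across the terminals).
Nodal analysis, taking node 2 as the 0 V reference.
Source V1 fixes V_0 = 24 V.
KCL at each unknown node (sum of currents leaving = 0; resistances in Ω):
  Node 1: (V_1 - 24)/5.6 + (V_1 - 0)/470 + (V_1 - V_3)/6.8 = 0
  Node 3: (V_3 - 24)/5600 + (V_3 - 0)/1800 + (V_3 - V_1)/6.8 = 0
Collecting terms (coefficients in siemens):
  0.3278·V_1 - 0.1471·V_3 = 4.286
  0.1478·V_3 - 0.1471·V_1 = 0.004286
Determinant D = (0.3278)(0.1478) - (-0.1471)(-0.1471) = 0.02681
V_1 = [(4.286)(0.1478) - (-0.1471)(0.004286)]/D = 23.65 V
V_3 = [(0.3278)(0.004286) - (4.286)(-0.1471)]/D = 23.56 V
V_th = V_1 - V_3 = 23.65 - 23.56 = 0.08846 V
Step 2 — R_th: zero the source — replace V1 by a short circuit (node 2 merges into node 0) — and find the resistance seen between A (node 1) and B (node 3).
Reduce the network between node 1 (A) and node 3 (B) by series/parallel combination:
  Rp1 = R1 ‖ R2 (parallel, both between nodes 0 and 1) = 1/(1/5.6 + 1/470) = 5.534 Ω
  Rp2 = R3 ‖ R4 (parallel, both between nodes 0 and 3) = 1/(1/5600 + 1/1800) = 1362 Ω
  Rs1 = Rp1 + Rp2 (series, joined only at node 0) = 5.534 + 1362 = 1368 Ω
  Rp3 = R5 ‖ Rs1 (parallel, both between nodes 1 and 3) = 1/(1/6.8 + 1/1368) = 6.766 Ω
R_th = 6.766 Ω
I_n = V_th/R_th = 0.08846/6.766 = 0.01307 A, and R_n = R_th = 6.766 Ω

Final answer: I_n = 0.01307 A, R_n = 6.766 Ω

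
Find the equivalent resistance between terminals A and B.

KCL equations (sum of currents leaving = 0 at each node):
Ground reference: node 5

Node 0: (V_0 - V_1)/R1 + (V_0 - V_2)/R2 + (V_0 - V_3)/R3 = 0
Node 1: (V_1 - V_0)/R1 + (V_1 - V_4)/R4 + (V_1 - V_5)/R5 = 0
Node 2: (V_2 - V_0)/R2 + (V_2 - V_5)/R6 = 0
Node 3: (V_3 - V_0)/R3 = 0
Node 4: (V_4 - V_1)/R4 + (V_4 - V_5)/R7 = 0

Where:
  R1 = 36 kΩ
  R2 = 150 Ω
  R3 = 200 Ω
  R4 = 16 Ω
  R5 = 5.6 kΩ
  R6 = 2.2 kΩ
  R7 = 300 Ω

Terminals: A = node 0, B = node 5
Reduce the network between node 0 (A) and node 5 (B) by series/parallel combination:
  Rs1 = R2 + R6 (series, joined only at node 2) = 150 + 2200 = 2350 Ω
  R3 touches the rest of the network only at node 0 (its other end, node 3, goes nowhere), so no current can flow through it — remove it.
  Rs2 = R4 + R7 (series, joined only at node 4) = 16 + 300 = 316 Ω
  Rp1 = R5 ‖ Rs2 (parallel, both between nodes 1 and 5) = 1/(1/5600 + 1/316) = 299.1 Ω
  Rs3 = R1 + Rp1 (series, joined only at node 1) = 36000 + 299.1 = 36300 Ω
  Rp2 = Rs1 ‖ Rs3 (parallel, both between nodes 0 and 5) = 1/(1/2350 + 1/36300) = 2207 Ω
R_eq = 2.207 kΩ

Final answer: 2.207 kΩ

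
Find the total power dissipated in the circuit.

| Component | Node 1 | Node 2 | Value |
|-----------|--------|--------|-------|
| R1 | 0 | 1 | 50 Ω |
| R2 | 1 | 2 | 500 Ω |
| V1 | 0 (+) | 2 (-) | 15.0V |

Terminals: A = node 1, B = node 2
Nodal analysis, taking node 2 as the 0 V reference.
Source V1 fixes V_0 = 15 V.
KCL at each unknown node (sum of currents leaving = 0; resistances in Ω):
  Node 1: (V_1 - 15)/50 + (V_1 - 0)/500 = 0
Collecting terms: 0.022 × V_1 = 0.3  =>  V_1 = 13.64 V
Power in each resistor, P = (ΔV)²/R:
  P_R1 = (15 - 13.64)²/50 = 0.03719 W
  P_R2 = (13.64 - 0)²/500 = 0.3719 W
P_total = P_R1 + P_R2 = 0.4091 W

Final answer: 0.4091 W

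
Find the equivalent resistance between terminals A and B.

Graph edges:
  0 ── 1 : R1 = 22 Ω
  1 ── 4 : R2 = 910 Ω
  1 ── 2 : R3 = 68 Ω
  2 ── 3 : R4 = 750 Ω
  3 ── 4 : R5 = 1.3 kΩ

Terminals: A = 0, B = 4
Reduce the network between node 0 (A) and node 4 (B) by series/parallel combination:
  Rs1 = R3 + R4 (series, joined only at node 2) = 68 + 750 = 818 Ω
  Rs2 = R5 + Rs1 (series, joined only at node 3) = 1300 + 818 = 2118 Ω
  Rp1 = R2 ‖ Rs2 (parallel, both between nodes 1 and 4) = 1/(1/910 + 1/2118) = 636.5 Ω
  Rs3 = R1 + Rp1 (series, joined only at node 1) = 22 + 636.5 = 658.5 Ω
R_eq = 658.5 Ω

Final answer: 658.5 Ω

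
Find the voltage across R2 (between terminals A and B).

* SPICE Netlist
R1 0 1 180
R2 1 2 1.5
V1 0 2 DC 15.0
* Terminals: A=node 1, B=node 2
R1 and R2 are in series across V1 (node 0 → node 1 → node 2), and the output A–B is taken across R2, so this is a voltage divider.
Series current: I = V1/(R1 + R2) = 15/(180 + 1.5) = 15/181.5 = 0.08264 A
V_R2 = I × R2 = V1 × R2/(R1 + R2) = 15 × 1.5/181.5 = 0.124 V

Final answer: 0.124 V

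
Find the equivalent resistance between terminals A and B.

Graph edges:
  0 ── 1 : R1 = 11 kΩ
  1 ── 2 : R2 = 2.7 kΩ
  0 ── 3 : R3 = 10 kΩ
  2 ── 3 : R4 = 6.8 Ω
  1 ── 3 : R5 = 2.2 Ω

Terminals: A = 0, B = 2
The network is not a plain series/parallel combination. Inject a 1 A test current into terminal A (node 0) and return it from terminal B (node 2); then R_eq = V_A / (1 A).
Nodal analysis, taking node 2 as the 0 V reference.
Current source I_test pushes 1 A into node 0 and draws it out of node 2.
KCL at each unknown node (sum of currents leaving = 0; resistances in Ω):
  Node 0: (V_0 - V_1)/11000 + (V_0 - V_3)/10000 - 1 = 0
  Node 1: (V_1 - V_0)/11000 + (V_1 - 0)/2700 + (V_1 - V_3)/2.2 = 0
  Node 3: (V_3 - V_0)/10000 + (V_3 - V_1)/2.2 + (V_3 - 0)/6.8 = 0
Collecting terms (coefficients in siemens):
  0.0001909·V_0 - 0.00009091·V_1 - 0.0001·V_3 = 1
  0.455·V_1 - 0.00009091·V_0 - 0.4545·V_3 = 0
  0.6017·V_3 - 0.0001·V_0 - 0.4545·V_1 = 0
Solving these 3 simultaneous equations (Gaussian elimination) gives:
  V_0 = 5245 V, V_1 = 7.821 V, V_3 = 6.78 V
R_eq = V_0 / 1 A = 5245 Ω = 5.245 kΩ

Final answer: 5.245 kΩ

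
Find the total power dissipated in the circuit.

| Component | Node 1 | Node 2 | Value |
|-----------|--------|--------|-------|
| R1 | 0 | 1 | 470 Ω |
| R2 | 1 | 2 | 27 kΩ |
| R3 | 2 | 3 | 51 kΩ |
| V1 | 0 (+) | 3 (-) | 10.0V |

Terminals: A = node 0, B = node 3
Nodal analysis, taking node 3 as the 0 V reference.
Source V1 fixes V_0 = 10 V.
KCL at each unknown node (sum of currents leaving = 0; resistances in Ω):
  Node 1: (V_1 - 10)/470 + (V_1 - V_2)/27000 = 0
  Node 2: (V_2 - V_1)/27000 + (V_2 - 0)/51000 = 0
Collecting terms (coefficients in siemens):
  0.002165·V_1 - 0.00003704·V_2 = 0.02128
  0.00005664·V_2 - 0.00003704·V_1 = 0
Determinant D = (0.002165)(0.00005664) - (-0.00003704)(-0.00003704) = 0.0000001212
V_1 = [(0.02128)(0.00005664) - (-0.00003704)(0)]/D = 9.94 V
V_2 = [(0.002165)(0) - (0.02128)(-0.00003704)]/D = 6.499 V
Power in each resistor, P = (ΔV)²/R:
  P_R1 = (10 - 9.94)²/470 = 0.000007633 W
  P_R2 = (9.94 - 6.499)²/27000 = 0.0004385 W
  P_R3 = (6.499 - 0)²/51000 = 0.0008283 W
P_total = P_R1 + P_R2 + P_R3 = 0.001274 W

Final answer: 0.001274 W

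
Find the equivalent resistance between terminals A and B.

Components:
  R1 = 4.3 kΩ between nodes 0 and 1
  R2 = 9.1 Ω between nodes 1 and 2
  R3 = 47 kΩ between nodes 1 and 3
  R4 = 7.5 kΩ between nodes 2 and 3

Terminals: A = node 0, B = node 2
Reduce the network between node 0 (A) and node 2 (B) by series/parallel combination:
  Rs1 = R3 + R4 (series, joined only at node 3) = 47000 + 7500 = 54500 Ω
  Rp1 = R2 ‖ Rs1 (parallel, both between nodes 1 and 2) = 1/(1/9.1 + 1/54500) = 9.098 Ω
  Rs2 = R1 + Rp1 (series, joined only at node 1) = 4300 + 9.098 = 4309 Ω
R_eq = 4.309 kΩ

Final answer: 4.309 kΩ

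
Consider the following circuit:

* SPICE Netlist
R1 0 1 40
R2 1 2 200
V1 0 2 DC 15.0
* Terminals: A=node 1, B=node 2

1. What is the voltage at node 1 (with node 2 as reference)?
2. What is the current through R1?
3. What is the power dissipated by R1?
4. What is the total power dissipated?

Nodal analysis, taking node 2 as the 0 V reference.
Source V1 fixes V_0 = 15 V.
KCL at each unknown node (sum of currents leaving = 0; resistances in Ω):
  Node 1: (V_1 - 15)/40 + (V_1 - 0)/200 = 0
Collecting terms: 0.03 × V_1 = 0.375  =>  V_1 = 12.5 V
Part 1:
  Read off the nodal solution: V_1 = 12.5 V
Part 2:
  I_R1 = (V_0 - V_1)/R1 = (15 - 12.5)/40 = 0.0625 A
  Magnitude: I_R1 = 0.0625 A
Part 3:
  I_R1 = (V_0 - V_1)/R1 = (15 - 12.5)/40 = 0.0625 A
  P_R1 = I_R1² × R1 = (0.0625)² × 40 = 0.1562 W
Part 4:
  Power in each resistor, P = (ΔV)²/R:
    P_R1 = (15 - 12.5)²/40 = 0.1562 W
    P_R2 = (12.5 - 0)²/200 = 0.7812 W
  P_total = P_R1 + P_R2 = 0.9375 W

Final answers:
1. V_1 = 12.5 V
2. I_R1 = 0.0625 A
3. P_R1 = 0.1562 W
4. P_total = 0.9375 W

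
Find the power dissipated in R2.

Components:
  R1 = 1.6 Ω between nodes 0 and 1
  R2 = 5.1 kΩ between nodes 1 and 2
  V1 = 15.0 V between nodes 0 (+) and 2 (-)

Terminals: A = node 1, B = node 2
Nodal analysis, taking node 2 as the 0 V reference.
Source V1 fixes V_0 = 15 V.
KCL at each unknown node (sum of currents leaving = 0; resistances in Ω):
  Node 1: (V_1 - 15)/1.6 + (V_1 - 0)/5100 = 0
Collecting terms: 0.6252 × V_1 = 9.375  =>  V_1 = 15 V
I_R2 = (V_1 - V_2)/R2 = (15 - 0)/5100 = 0.00294 A
P_R2 = I_R2² × R2 = (0.00294)² × 5100 = 0.04409 W

Final answer: 0.04409 W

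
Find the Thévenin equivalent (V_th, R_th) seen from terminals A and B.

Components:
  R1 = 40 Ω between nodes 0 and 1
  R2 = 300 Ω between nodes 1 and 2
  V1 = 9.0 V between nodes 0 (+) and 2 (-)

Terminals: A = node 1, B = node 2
Step 1 — V_th is the open-circuit voltage V_A - V_B (nothing connected across the terminals).
Nodal analysis, taking node 2 as the 0 V reference.
Source V1 fixes V_0 = 9 V.
KCL at each unknown node (sum of currents leaving = 0; resistances in Ω):
  Node 1: (V_1 - 9)/40 + (V_1 - 0)/300 = 0
Collecting terms: 0.02833 × V_1 = 0.225  =>  V_1 = 7.941 V
V_th = V_1 - V_2 = 7.941 - 0 = 7.941 V
Step 2 — R_th: zero the source — replace V1 by a short circuit (node 2 merges into node 0) — and find the resistance seen between A (node 1) and B (node 0).
Reduce the network between node 1 (A) and node 0 (B) by series/parallel combination:
  Rp1 = R1 ‖ R2 (parallel, both between nodes 0 and 1) = 1/(1/40 + 1/300) = 35.29 Ω
R_th = 35.29 Ω

Final answer: V_th = 7.941 V, R_th = 35.29 Ω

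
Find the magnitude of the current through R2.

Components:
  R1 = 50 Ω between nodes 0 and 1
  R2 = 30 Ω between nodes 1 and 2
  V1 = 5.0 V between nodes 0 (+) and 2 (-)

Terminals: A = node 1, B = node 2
Nodal analysis, taking node 2 as the 0 V reference.
Source V1 fixes V_0 = 5 V.
KCL at each unknown node (sum of currents leaving = 0; resistances in Ω):
  Node 1: (V_1 - 5)/50 + (V_1 - 0)/30 = 0
Collecting terms: 0.05333 × V_1 = 0.1  =>  V_1 = 1.875 V
I_R2 = (V_1 - V_2)/R2 = (1.875 - 0)/30 = 0.0625 A
|I_R2| = 0.0625 A

Final answer: |I_R2| = 0.0625 A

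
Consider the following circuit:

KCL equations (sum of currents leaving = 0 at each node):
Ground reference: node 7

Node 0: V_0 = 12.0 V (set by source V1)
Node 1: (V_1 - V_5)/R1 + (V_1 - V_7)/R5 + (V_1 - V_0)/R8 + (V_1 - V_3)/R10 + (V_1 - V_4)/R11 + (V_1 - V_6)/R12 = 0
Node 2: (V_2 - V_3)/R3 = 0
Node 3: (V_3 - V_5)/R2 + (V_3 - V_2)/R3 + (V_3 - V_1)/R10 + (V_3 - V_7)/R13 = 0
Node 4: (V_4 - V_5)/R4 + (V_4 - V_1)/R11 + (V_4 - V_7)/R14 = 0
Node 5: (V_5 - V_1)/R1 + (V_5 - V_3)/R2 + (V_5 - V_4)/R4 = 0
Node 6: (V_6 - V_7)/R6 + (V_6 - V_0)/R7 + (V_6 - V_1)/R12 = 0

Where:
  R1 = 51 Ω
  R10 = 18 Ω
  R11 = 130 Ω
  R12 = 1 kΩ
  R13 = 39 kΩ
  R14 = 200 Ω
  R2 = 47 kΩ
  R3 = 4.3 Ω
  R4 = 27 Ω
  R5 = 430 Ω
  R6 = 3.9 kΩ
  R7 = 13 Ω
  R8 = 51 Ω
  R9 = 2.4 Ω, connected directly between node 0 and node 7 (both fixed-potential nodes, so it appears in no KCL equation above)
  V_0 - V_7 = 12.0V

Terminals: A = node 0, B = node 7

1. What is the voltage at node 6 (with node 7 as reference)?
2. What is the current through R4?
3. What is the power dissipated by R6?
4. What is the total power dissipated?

Nodal analysis, taking node 7 as the 0 V reference.
Source V1 fixes V_0 = 12 V.
KCL at each unknown node (sum of currents leaving = 0; resistances in Ω):
  Node 1: (V_1 - V_5)/51 + (V_1 - 0)/430 + (V_1 - 12)/51 + (V_1 - V_3)/18 + (V_1 - V_4)/130 + (V_1 - V_6)/1000 = 0
  Node 2: (V_2 - V_3)/4.3 = 0
  Node 3: (V_3 - V_5)/47000 + (V_3 - V_2)/4.3 + (V_3 - V_1)/18 + (V_3 - 0)/39000 = 0
  Node 4: (V_4 - V_5)/27 + (V_4 - V_1)/130 + (V_4 - 0)/200 = 0
  Node 5: (V_5 - V_1)/51 + (V_5 - V_3)/47000 + (V_5 - V_4)/27 = 0
  Node 6: (V_6 - 0)/3900 + (V_6 - 12)/13 + (V_6 - V_1)/1000 = 0
Collecting terms (coefficients in siemens):
  0.1058·V_1 - 0.05556·V_3 - 0.007692·V_4 - 0.01961·V_5 - 0.001·V_6 = 0.2353
  0.2326·V_2 - 0.2326·V_3 = 0
  0.2882·V_3 - 0.05556·V_1 - 0.2326·V_2 - 0.00002128·V_5 = 0
  0.04973·V_4 - 0.007692·V_1 - 0.03704·V_5 = 0
  0.05667·V_5 - 0.01961·V_1 - 0.00002128·V_3 - 0.03704·V_4 = 0
  0.07818·V_6 - 0.001·V_1 = 0.9231
Solving these 6 simultaneous equations (Gaussian elimination) gives:
  V_1 = 9.163 V, V_2 = 9.159 V, V_3 = 9.159 V, V_4 = 7.368 V
  V_5 = 7.99 V, V_6 = 11.92 V
Part 1:
  Read off the nodal solution: V_6 = 11.92 V
Part 2:
  I_R4 = (V_4 - V_5)/R4 = (7.368 - 7.99)/27 = -0.02303 A
  Magnitude: I_R4 = 0.02303 A
Part 3:
  I_R6 = (V_6 - V_7)/R6 = (11.92 - 0)/3900 = 0.003058 A
  P_R6 = I_R6² × R6 = (0.003058)² × 3900 = 0.03646 W
Part 4:
  Power in each resistor, P = (ΔV)²/R:
    P_R1 = (9.163 - 7.99)²/51 = 0.02699 W
    P_R2 = (9.159 - 7.99)²/47000 = 0.00002906 W
    P_R3 = (9.159 - 9.159)²/4.3 = 0 W
    P_R4 = (7.368 - 7.99)²/27 = 0.01432 W
    P_R5 = (9.163 - 0)²/430 = 0.1953 W
    P_R6 = (11.92 - 0)²/3900 = 0.03646 W
    P_R7 = (12 - 11.92)²/13 = 0.0004401 W
    P_R8 = (12 - 9.163)²/51 = 0.1578 W
    P_R9 = (12 - 0)²/2.4 = 60 W
    P_R10 = (9.163 - 9.159)²/18 = 0.000001214 W
    P_R11 = (9.163 - 7.368)²/130 = 0.02479 W
    P_R12 = (9.163 - 11.92)²/1000 = 0.007624 W
    P_R13 = (9.159 - 0)²/39000 = 0.002151 W
    P_R14 = (7.368 - 0)²/200 = 0.2714 W
  P_total = P_R1 + P_R2 + P_R3 + P_R4 + P_R5 + P_R6 + P_R7 + P_R8 + P_R9 + P_R10 + P_R11 + P_R12 + P_R13 + P_R14 = 60.74 W

Final answers:
1. V_6 = 11.92 V
2. I_R4 = 0.02303 A
3. P_R6 = 0.03646 W
4. P_total = 60.74 W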